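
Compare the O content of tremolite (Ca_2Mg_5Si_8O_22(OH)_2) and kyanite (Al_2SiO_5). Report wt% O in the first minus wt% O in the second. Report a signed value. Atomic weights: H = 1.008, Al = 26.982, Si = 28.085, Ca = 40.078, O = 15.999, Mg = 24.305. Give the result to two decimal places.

-2.10 percentage points

O in Ca_2Mg_5Si_8O_22(OH)_2: molar mass 812.353 g/mol; 24×15.999 = 383.976 g → 47.27 wt%.
O in Al_2SiO_5: molar mass 162.044 g/mol; 5×15.999 = 79.995 g → 49.37 wt%.
Difference = 47.27 − 49.37 = -2.10 percentage points.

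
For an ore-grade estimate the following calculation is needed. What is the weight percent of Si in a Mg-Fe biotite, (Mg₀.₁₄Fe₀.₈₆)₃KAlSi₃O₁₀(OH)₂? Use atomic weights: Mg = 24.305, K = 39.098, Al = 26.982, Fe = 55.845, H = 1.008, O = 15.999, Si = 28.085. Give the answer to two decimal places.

M((Mg₀.₁₄Fe₀.₈₆)₃KAlSi₃O₁₀(OH)₂) = 498.627 g/mol.
Si contributes 3 × 28.085 = 84.255 g per mole.
84.255/498.627 = 0.1690 → 16.90%.

16.90 weight percent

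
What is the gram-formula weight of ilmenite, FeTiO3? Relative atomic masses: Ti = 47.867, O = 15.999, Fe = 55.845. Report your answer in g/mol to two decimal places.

The formula mass is the sum 1(55.845) + 1(47.867) + 3(15.999).

151.71 g/mol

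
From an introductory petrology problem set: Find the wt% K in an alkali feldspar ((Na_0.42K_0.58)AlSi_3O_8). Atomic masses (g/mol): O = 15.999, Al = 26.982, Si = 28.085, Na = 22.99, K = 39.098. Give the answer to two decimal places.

8.35 wt%

Molar mass of (Na_0.42K_0.58)AlSi_3O_8: 0.42·22.99 + 0.58·39.098 + 1·26.982 + 3·28.085 + 8·15.999 = 271.562 g/mol.
Mass of K per formula unit: 0.58 × 39.098 = 22.677 g.
Weight fraction K = 22.677 / 271.562 = 0.0835.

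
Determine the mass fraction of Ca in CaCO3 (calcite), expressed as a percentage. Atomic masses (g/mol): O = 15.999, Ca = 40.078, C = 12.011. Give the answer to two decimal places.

40.04 mass %

Molar mass of CaCO3: 1×40.078 + 1×12.011 + 3×15.999 = 100.086 g/mol.
Mass of Ca per formula unit: 1 × 40.078 = 40.078 g.
Weight fraction Ca = 40.078 / 100.086 = 0.4004.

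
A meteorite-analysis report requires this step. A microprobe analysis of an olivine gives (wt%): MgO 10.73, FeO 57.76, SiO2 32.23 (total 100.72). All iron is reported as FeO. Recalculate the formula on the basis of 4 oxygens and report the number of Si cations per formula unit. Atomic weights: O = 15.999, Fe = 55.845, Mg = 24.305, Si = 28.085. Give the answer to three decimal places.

1.001 Si apfu

MgO (M=40.304): mol = 0.26623; Mg = 0.26623, O = 0.26623.
FeO (M=71.844): mol = 0.80396; Fe = 0.80396, O = 0.80396.
SiO2 (M=60.083): mol = 0.53642; Si = 0.53642, O = 1.07284.
ΣO = 2.14303; factor = 4/ΣO = 1.86652.
Si apfu = 0.53642 × 1.86652 = 1.001.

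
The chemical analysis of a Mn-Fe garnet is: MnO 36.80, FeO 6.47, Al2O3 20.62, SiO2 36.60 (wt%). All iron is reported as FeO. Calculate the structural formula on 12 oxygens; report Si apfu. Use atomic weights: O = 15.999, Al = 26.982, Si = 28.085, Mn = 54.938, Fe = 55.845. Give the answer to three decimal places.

MnO: 36.80/70.937 = 0.51877 mol → 0.51877 mol Mn, 0.51877 mol O.
FeO: 6.47/71.844 = 0.09006 mol → 0.09006 mol Fe, 0.09006 mol O.
Al2O3: 20.62/101.961 = 0.20223 mol → 0.40446 mol Al, 0.60669 mol O.
SiO2: 36.60/60.083 = 0.60916 mol → 0.60916 mol Si, 1.21832 mol O.
Total oxygen = 2.43384 mol. Normalization factor = 12/2.43384 = 4.93048.
Si per 12 O = 0.60916 × 4.93048 = 3.003.

3.003 Si apfu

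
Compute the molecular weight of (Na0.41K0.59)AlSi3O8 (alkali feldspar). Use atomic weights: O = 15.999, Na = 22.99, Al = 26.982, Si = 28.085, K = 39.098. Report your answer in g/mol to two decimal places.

Na: 0.41 × 22.99 = 9.4259
K: 0.59 × 39.098 = 23.0678
Al: 1 × 26.982 = 26.9820
Si: 3 × 28.085 = 84.2550
O: 8 × 15.999 = 127.9920
Summing the contributions gives the formula mass.

271.72 g/mol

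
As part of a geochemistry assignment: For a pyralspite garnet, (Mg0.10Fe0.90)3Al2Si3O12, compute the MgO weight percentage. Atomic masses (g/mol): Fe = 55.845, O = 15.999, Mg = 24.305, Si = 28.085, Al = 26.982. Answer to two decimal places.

M((Mg0.10Fe0.90)3Al2Si3O12) = 488.280 g/mol; M(MgO) = 40.304 g/mol.
Moles MgO per formula unit = 0.30 Mg ÷ 1 = 0.3000.
MgO fraction = (0.3000 × 40.304) / 488.280 = 12.091/488.280 = 0.0248.

2.48 wt%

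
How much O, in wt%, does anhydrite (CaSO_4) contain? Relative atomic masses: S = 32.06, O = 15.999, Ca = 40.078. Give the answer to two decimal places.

Molar mass of CaSO_4: 1*40.078 + 1*32.06 + 4*15.999 = 136.134 g/mol.
Mass of O per formula unit: 4 × 15.999 = 63.996 g.
Weight fraction O = 63.996 / 136.134 = 0.4701.

47.01 wt%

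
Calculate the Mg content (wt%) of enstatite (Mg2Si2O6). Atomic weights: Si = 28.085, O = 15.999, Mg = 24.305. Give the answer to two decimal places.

M(Mg2Si2O6) = 200.774 g/mol.
Mg contributes 2 × 24.305 = 48.610 g per mole.
48.610/200.774 = 0.2421 → 24.21%.

24.21 wt%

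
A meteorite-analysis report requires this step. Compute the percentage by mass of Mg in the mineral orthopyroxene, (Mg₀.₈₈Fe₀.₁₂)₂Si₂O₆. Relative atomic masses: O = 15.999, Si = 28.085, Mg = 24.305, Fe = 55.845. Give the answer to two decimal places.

20.53 wt%

Molar mass of (Mg₀.₈₈Fe₀.₁₂)₂Si₂O₆: 1.76·24.305 + 0.24·55.845 + 2·28.085 + 6·15.999 = 208.344 g/mol.
Mass of Mg per formula unit: 1.76 × 24.305 = 42.777 g.
Weight fraction Mg = 42.777 / 208.344 = 0.2053.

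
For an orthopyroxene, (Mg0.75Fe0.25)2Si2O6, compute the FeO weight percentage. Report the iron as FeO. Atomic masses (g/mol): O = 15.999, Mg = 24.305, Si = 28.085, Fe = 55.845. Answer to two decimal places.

M((Mg0.75Fe0.25)2Si2O6) = 216.544 g/mol; M(FeO) = 71.844 g/mol.
Moles FeO per formula unit = 0.50 Fe ÷ 1 = 0.5000.
FeO fraction = (0.5000 × 71.844) / 216.544 = 35.922/216.544 = 0.1659.

16.59 wt%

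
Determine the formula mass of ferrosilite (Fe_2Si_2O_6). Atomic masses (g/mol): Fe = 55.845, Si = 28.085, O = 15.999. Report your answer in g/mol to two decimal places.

263.85 g/mol

M = 2×55.845 + 2×28.085 + 6×15.999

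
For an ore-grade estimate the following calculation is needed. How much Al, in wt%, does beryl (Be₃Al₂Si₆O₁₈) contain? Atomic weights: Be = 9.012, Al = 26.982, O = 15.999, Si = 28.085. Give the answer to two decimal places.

10.04 wt%

Formula mass = 3*9.012 + 2*26.982 + 6*28.085 + 18*15.999 = 537.492 g/mol, of which 53.964 g is Al.
So Al makes up 53.964/537.492 = 0.1004 of the mass, i.e. 10.04%.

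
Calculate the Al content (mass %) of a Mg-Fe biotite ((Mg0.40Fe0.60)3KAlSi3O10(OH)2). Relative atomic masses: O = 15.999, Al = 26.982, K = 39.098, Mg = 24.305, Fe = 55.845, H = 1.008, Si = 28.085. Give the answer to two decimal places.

Formula mass = 1.20×24.305 + 1.80×55.845 + 1×39.098 + 1×26.982 + 3×28.085 + 12×15.999 + 2×1.008 = 474.026 g/mol, of which 26.982 g is Al.
So Al makes up 26.982/474.026 = 0.0569 of the mass, i.e. 5.69%.

5.69 mass %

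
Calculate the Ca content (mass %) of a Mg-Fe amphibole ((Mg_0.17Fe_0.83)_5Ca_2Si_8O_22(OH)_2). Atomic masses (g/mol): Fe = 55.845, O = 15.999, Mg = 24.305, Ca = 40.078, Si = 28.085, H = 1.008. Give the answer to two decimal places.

8.50 mass %

Molar mass of (Mg_0.17Fe_0.83)_5Ca_2Si_8O_22(OH)_2: 0.85*24.305 + 4.15*55.845 + 2*40.078 + 8*28.085 + 24*15.999 + 2*1.008 = 943.244 g/mol.
Mass of Ca per formula unit: 2 × 40.078 = 80.156 g.
Weight fraction Ca = 80.156 / 943.244 = 0.0850.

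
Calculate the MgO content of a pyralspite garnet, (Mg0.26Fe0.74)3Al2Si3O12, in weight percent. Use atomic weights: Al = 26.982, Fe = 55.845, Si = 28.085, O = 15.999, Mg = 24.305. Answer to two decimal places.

Molar mass of (Mg0.26Fe0.74)3Al2Si3O12 = 0.78*24.305 + 2.22*55.845 + 2*26.982 + 3*28.085 + 12*15.999 = 473.141 g/mol.
Each formula unit contains 0.78 Mg, equivalent to 0.78/1 = 0.7800 mol MgO.
M(MgO) = 1×24.305 + 1×15.999 = 40.304 g/mol.
Mass of MgO per formula unit = 0.7800 × 40.304 = 31.437 g.
MgO wt% = 31.437 / 473.141 × 100 = 6.64%.

6.64 wt%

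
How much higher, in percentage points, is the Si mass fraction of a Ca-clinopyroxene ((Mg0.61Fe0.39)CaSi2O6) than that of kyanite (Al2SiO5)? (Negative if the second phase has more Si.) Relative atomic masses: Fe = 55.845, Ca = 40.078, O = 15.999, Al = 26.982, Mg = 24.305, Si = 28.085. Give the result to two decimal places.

7.21 percentage points

M((Mg0.61Fe0.39)CaSi2O6) = 228.848 g/mol, so wt% Si = 56.170/228.848 × 100 = 24.54%.
M(Al2SiO5) = 162.044 g/mol, so wt% Si = 28.085/162.044 × 100 = 17.33%.
24.54 − 17.33 = 7.21 pp.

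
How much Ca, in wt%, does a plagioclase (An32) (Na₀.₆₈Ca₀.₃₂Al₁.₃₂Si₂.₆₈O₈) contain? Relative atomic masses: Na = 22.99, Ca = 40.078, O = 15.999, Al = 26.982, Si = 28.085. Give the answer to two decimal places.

Formula mass = 0.68×22.99 + 0.32×40.078 + 1.32×26.982 + 2.68×28.085 + 8×15.999 = 267.334 g/mol, of which 12.825 g is Ca.
So Ca makes up 12.825/267.334 = 0.0480 of the mass, i.e. 4.80%.

4.80 wt%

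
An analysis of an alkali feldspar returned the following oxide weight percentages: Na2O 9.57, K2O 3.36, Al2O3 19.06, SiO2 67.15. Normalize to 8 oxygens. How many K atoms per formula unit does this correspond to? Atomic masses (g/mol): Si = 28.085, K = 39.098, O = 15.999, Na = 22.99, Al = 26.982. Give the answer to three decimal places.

0.191 K apfu

Na2O: 9.57/61.979 = 0.15441 mol → 0.30882 mol Na, 0.15441 mol O.
K2O: 3.36/94.195 = 0.03567 mol → 0.07134 mol K, 0.03567 mol O.
Al2O3: 19.06/101.961 = 0.18693 mol → 0.37386 mol Al, 0.56079 mol O.
SiO2: 67.15/60.083 = 1.11762 mol → 1.11762 mol Si, 2.23524 mol O.
Total oxygen = 2.98611 mol. Normalization factor = 8/2.98611 = 2.67907.
K per 8 O = 0.07134 × 2.67907 = 0.191.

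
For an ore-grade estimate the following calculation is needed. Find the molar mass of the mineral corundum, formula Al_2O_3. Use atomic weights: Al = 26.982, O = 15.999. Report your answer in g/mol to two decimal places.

M = 2*26.982 + 3*15.999

101.96 g/mol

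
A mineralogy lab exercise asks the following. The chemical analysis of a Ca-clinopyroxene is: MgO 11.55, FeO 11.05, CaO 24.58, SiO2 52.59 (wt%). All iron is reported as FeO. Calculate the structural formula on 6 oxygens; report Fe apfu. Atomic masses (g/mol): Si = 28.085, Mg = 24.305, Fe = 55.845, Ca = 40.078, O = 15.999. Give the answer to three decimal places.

11.55 wt% MgO ÷ 40.304 g/mol = 0.28657 mol, giving 0.28657 Mg and 0.28657 O.
11.05 wt% FeO ÷ 71.844 g/mol = 0.15381 mol, giving 0.15381 Fe and 0.15381 O.
24.58 wt% CaO ÷ 56.077 g/mol = 0.43833 mol, giving 0.43833 Ca and 0.43833 O.
52.59 wt% SiO2 ÷ 60.083 g/mol = 0.87529 mol, giving 0.87529 Si and 1.75058 O.
Oxygen sums to 2.62929; scaling by 6/2.62929 = 2.28198 puts the formula on 6 O.
Fe: 0.15381 × 2.28198 = 0.351 atoms per formula unit.

0.351 Fe apfu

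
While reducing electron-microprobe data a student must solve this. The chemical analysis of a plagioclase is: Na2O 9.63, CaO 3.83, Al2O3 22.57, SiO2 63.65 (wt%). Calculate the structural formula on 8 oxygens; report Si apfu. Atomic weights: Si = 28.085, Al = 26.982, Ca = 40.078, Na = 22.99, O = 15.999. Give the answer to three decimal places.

Na2O: 9.63/61.979 = 0.15538 mol → 0.31076 mol Na, 0.15538 mol O.
CaO: 3.83/56.077 = 0.06830 mol → 0.06830 mol Ca, 0.06830 mol O.
Al2O3: 22.57/101.961 = 0.22136 mol → 0.44272 mol Al, 0.66408 mol O.
SiO2: 63.65/60.083 = 1.05937 mol → 1.05937 mol Si, 2.11874 mol O.
Total oxygen = 3.00650 mol. Normalization factor = 8/3.00650 = 2.66090.
Si per 8 O = 1.05937 × 2.66090 = 2.819.

2.819 Si apfu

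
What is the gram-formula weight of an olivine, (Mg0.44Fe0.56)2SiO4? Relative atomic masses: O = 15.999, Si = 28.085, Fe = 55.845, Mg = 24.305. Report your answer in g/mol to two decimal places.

Mg: 0.88 × 24.305 = 21.3884
Fe: 1.12 × 55.845 = 62.5464
Si: 1 × 28.085 = 28.0850
O: 4 × 15.999 = 63.9960
Summing the contributions gives the formula mass.

176.02 g/mol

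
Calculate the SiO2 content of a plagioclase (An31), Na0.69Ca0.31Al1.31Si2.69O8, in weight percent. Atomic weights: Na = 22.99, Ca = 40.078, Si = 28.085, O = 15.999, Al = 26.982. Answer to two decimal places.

Formula mass = 267.174 g/mol.
2.69 Si → 2.6900 mol SiO2 per formula unit; M(SiO2) = 60.083, so SiO2 mass = 161.623 g.
161.623/267.174 × 100 = 60.49 wt%.

60.49 wt%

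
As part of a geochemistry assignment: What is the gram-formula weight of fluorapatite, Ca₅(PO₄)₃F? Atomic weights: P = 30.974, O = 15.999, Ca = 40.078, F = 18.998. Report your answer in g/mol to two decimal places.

504.30 g/mol

The formula mass is the sum 5(40.078) + 3(30.974) + 12(15.999) + 1(18.998).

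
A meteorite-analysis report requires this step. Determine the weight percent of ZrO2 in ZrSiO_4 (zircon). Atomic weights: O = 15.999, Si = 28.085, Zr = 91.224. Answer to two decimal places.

67.22 wt%

Molar mass of ZrSiO_4 = 1·91.224 + 1·28.085 + 4·15.999 = 183.305 g/mol.
Each formula unit contains 1 Zr, equivalent to 1/1 = 1.0000 mol ZrO2.
M(ZrO2) = 1×91.224 + 2×15.999 = 123.222 g/mol.
Mass of ZrO2 per formula unit = 1.0000 × 123.222 = 123.222 g.
ZrO2 wt% = 123.222 / 183.305 × 100 = 67.22%.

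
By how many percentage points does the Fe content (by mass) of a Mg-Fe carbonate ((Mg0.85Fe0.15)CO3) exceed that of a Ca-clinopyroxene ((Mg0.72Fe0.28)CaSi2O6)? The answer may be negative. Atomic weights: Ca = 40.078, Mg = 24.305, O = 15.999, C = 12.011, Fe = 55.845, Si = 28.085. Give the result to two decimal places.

First mineral: 8.377 g Fe in 89.044 g formula = 9.41 wt% Fe.
Second mineral: 15.637 g Fe in 225.378 g formula = 6.94 wt% Fe.
9.41% − 6.94% gives a difference of 2.47 percentage points.

2.47 percentage points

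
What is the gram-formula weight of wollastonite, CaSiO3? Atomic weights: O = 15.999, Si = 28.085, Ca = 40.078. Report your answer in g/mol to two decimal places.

The formula mass is the sum 1(40.078) + 1(28.085) + 3(15.999).

116.16 g/mol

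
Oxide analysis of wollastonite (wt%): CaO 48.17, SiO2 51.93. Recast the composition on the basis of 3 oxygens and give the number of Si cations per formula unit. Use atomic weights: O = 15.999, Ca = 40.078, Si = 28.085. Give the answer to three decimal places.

CaO: 48.17/56.077 = 0.85900 mol → 0.85900 mol Ca, 0.85900 mol O.
SiO2: 51.93/60.083 = 0.86430 mol → 0.86430 mol Si, 1.72860 mol O.
Total oxygen = 2.58760 mol. Normalization factor = 3/2.58760 = 1.15938.
Si per 3 O = 0.86430 × 1.15938 = 1.002.

1.002 Si apfu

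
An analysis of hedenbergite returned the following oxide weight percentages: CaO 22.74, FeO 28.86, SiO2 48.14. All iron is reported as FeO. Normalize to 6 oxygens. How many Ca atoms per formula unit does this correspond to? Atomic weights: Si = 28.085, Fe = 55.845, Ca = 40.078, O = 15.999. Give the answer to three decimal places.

CaO: 22.74/56.077 = 0.40551 mol → 0.40551 mol Ca, 0.40551 mol O.
FeO: 28.86/71.844 = 0.40170 mol → 0.40170 mol Fe, 0.40170 mol O.
SiO2: 48.14/60.083 = 0.80122 mol → 0.80122 mol Si, 1.60244 mol O.
Total oxygen = 2.40965 mol. Normalization factor = 6/2.40965 = 2.48999.
Ca per 6 O = 0.40551 × 2.48999 = 1.010.

1.010 Ca apfu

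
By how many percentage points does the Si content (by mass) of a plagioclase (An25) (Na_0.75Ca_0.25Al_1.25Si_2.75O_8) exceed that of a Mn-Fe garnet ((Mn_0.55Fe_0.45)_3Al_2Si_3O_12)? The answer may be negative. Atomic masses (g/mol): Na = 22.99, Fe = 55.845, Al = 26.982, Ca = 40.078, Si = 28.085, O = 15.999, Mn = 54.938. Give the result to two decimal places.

12.03 percentage points

First mineral: 77.234 g Si in 266.215 g formula = 29.01 wt% Si.
Second mineral: 84.255 g Si in 496.245 g formula = 16.98 wt% Si.
29.01% − 16.98% gives a difference of 12.03 percentage points.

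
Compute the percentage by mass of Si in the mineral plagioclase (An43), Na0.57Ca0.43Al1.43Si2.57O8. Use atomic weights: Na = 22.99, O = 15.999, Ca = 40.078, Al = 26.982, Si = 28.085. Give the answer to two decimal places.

M(Na0.57Ca0.43Al1.43Si2.57O8) = 269.093 g/mol.
Si contributes 2.57 × 28.085 = 72.178 g per mole.
72.178/269.093 = 0.2682 → 26.82%.

26.82 wt%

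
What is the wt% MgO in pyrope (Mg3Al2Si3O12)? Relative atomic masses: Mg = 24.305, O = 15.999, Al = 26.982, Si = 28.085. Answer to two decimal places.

M(Mg3Al2Si3O12) = 403.122 g/mol; M(MgO) = 40.304 g/mol.
Moles MgO per formula unit = 3 Mg ÷ 1 = 3.0000.
MgO fraction = (3.0000 × 40.304) / 403.122 = 120.912/403.122 = 0.2999.

29.99 wt%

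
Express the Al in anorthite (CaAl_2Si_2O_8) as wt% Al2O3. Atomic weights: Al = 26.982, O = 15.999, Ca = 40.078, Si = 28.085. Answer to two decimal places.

36.65 wt%

M(CaAl_2Si_2O_8) = 278.204 g/mol; M(Al2O3) = 101.961 g/mol.
Moles Al2O3 per formula unit = 2 Al ÷ 2 = 1.0000.
Al2O3 fraction = (1.0000 × 101.961) / 278.204 = 101.961/278.204 = 0.3665.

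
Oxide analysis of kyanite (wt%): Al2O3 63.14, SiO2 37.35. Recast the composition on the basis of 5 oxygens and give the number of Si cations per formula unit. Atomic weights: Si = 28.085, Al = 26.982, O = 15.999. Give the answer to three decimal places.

63.14 wt% Al2O3 ÷ 101.961 g/mol = 0.61926 mol, giving 1.23852 Al and 1.85778 O.
37.35 wt% SiO2 ÷ 60.083 g/mol = 0.62164 mol, giving 0.62164 Si and 1.24328 O.
Oxygen sums to 3.10106; scaling by 5/3.10106 = 1.61235 puts the formula on 5 O.
Si: 0.62164 × 1.61235 = 1.002 atoms per formula unit.

1.002 Si apfu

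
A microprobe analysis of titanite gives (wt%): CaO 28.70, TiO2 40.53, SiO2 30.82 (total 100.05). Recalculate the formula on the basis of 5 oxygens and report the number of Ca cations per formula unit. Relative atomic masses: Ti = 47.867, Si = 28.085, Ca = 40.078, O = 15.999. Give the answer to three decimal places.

1.002 Ca apfu

28.70 wt% CaO ÷ 56.077 g/mol = 0.51180 mol, giving 0.51180 Ca and 0.51180 O.
40.53 wt% TiO2 ÷ 79.865 g/mol = 0.50748 mol, giving 0.50748 Ti and 1.01496 O.
30.82 wt% SiO2 ÷ 60.083 g/mol = 0.51296 mol, giving 0.51296 Si and 1.02592 O.
Oxygen sums to 2.55268; scaling by 5/2.55268 = 1.95873 puts the formula on 5 O.
Ca: 0.51180 × 1.95873 = 1.002 atoms per formula unit.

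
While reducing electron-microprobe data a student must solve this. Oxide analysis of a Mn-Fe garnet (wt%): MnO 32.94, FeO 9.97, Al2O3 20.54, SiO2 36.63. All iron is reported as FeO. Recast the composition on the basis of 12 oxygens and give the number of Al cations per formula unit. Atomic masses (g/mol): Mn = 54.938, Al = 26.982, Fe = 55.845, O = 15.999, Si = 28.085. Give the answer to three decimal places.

MnO (M=70.937): mol = 0.46436; Mn = 0.46436, O = 0.46436.
FeO (M=71.844): mol = 0.13877; Fe = 0.13877, O = 0.13877.
Al2O3 (M=101.961): mol = 0.20145; Al = 0.40290, O = 0.60435.
SiO2 (M=60.083): mol = 0.60966; Si = 0.60966, O = 1.21932.
ΣO = 2.42680; factor = 12/ΣO = 4.94478.
Al apfu = 0.40290 × 4.94478 = 1.992.

1.992 Al apfu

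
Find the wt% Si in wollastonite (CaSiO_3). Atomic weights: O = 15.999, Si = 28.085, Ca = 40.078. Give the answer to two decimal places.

Molar mass of CaSiO_3: 1*40.078 + 1*28.085 + 3*15.999 = 116.160 g/mol.
Mass of Si per formula unit: 1 × 28.085 = 28.085 g.
Weight fraction Si = 28.085 / 116.160 = 0.2418.

24.18 wt%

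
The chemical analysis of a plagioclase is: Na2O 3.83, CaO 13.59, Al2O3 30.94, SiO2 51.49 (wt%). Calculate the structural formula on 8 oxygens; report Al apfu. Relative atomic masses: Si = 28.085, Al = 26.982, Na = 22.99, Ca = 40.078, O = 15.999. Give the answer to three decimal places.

1.658 Al apfu

3.83 wt% Na2O ÷ 61.979 g/mol = 0.06180 mol, giving 0.12360 Na and 0.06180 O.
13.59 wt% CaO ÷ 56.077 g/mol = 0.24235 mol, giving 0.24235 Ca and 0.24235 O.
30.94 wt% Al2O3 ÷ 101.961 g/mol = 0.30345 mol, giving 0.60690 Al and 0.91035 O.
51.49 wt% SiO2 ÷ 60.083 g/mol = 0.85698 mol, giving 0.85698 Si and 1.71396 O.
Oxygen sums to 2.92846; scaling by 8/2.92846 = 2.73181 puts the formula on 8 O.
Al: 0.60690 × 2.73181 = 1.658 atoms per formula unit.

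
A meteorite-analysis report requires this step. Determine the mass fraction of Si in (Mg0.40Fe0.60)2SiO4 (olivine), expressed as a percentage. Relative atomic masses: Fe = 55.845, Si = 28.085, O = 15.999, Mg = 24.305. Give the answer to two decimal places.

15.73 weight percent

Molar mass of (Mg0.40Fe0.60)2SiO4: 0.80*24.305 + 1.20*55.845 + 1*28.085 + 4*15.999 = 178.539 g/mol.
Mass of Si per formula unit: 1 × 28.085 = 28.085 g.
Weight fraction Si = 28.085 / 178.539 = 0.1573.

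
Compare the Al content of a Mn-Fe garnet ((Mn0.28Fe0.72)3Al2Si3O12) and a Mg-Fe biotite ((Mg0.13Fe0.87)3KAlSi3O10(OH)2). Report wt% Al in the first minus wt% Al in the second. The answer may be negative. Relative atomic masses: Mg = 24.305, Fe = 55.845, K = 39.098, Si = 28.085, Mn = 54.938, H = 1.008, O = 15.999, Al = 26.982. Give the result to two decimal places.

First mineral: 53.964 g Al in 496.980 g formula = 10.86 wt% Al.
Second mineral: 26.982 g Al in 499.573 g formula = 5.40 wt% Al.
10.86% − 5.40% gives a difference of 5.46 percentage points.

5.46 percentage points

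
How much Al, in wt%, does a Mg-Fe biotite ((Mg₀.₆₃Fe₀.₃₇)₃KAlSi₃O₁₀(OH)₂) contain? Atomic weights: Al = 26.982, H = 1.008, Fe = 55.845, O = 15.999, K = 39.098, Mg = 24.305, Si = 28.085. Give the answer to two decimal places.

5.97 wt%

M((Mg₀.₆₃Fe₀.₃₇)₃KAlSi₃O₁₀(OH)₂) = 452.263 g/mol.
Al contributes 1 × 26.982 = 26.982 g per mole.
26.982/452.263 = 0.0597 → 5.97%.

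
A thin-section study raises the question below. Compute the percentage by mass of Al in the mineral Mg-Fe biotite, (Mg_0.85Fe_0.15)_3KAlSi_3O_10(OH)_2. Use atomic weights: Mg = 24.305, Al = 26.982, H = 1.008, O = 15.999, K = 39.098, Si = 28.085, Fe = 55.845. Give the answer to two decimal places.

M((Mg_0.85Fe_0.15)_3KAlSi_3O_10(OH)_2) = 431.447 g/mol.
Al contributes 1 × 26.982 = 26.982 g per mole.
26.982/431.447 = 0.0625 → 6.25%.

6.25 wt%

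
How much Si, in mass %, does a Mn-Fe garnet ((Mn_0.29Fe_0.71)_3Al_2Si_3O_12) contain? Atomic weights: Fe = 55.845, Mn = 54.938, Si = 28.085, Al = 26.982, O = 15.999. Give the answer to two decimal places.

Formula mass = 0.87×54.938 + 2.13×55.845 + 2×26.982 + 3×28.085 + 12×15.999 = 496.953 g/mol, of which 84.255 g is Si.
So Si makes up 84.255/496.953 = 0.1695 of the mass, i.e. 16.95%.

16.95 mass %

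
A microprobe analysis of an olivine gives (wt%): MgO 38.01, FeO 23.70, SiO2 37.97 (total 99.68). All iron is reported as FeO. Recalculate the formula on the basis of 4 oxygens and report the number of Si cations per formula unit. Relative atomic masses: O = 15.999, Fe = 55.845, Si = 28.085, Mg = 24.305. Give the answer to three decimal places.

0.996 Si apfu

MgO: 38.01/40.304 = 0.94308 mol → 0.94308 mol Mg, 0.94308 mol O.
FeO: 23.70/71.844 = 0.32988 mol → 0.32988 mol Fe, 0.32988 mol O.
SiO2: 37.97/60.083 = 0.63196 mol → 0.63196 mol Si, 1.26392 mol O.
Total oxygen = 2.53688 mol. Normalization factor = 4/2.53688 = 1.57674.
Si per 4 O = 0.63196 × 1.57674 = 0.996.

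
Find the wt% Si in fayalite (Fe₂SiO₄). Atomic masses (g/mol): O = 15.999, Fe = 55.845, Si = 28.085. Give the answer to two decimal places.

13.78 mass %

Molar mass of Fe₂SiO₄: 2×55.845 + 1×28.085 + 4×15.999 = 203.771 g/mol.
Mass of Si per formula unit: 1 × 28.085 = 28.085 g.
Weight fraction Si = 28.085 / 203.771 = 0.1378.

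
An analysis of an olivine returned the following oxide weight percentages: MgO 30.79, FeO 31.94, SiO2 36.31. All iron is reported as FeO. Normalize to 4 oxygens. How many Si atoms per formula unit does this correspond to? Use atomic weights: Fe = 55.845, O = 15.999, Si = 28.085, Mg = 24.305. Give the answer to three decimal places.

MgO (M=40.304): mol = 0.76394; Mg = 0.76394, O = 0.76394.
FeO (M=71.844): mol = 0.44457; Fe = 0.44457, O = 0.44457.
SiO2 (M=60.083): mol = 0.60433; Si = 0.60433, O = 1.20866.
ΣO = 2.41717; factor = 4/ΣO = 1.65483.
Si apfu = 0.60433 × 1.65483 = 1.000.

1.000 Si apfu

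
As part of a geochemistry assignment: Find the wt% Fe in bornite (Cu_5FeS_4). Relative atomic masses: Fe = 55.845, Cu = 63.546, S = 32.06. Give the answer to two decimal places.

M(Cu_5FeS_4) = 501.815 g/mol.
Fe contributes 1 × 55.845 = 55.845 g per mole.
55.845/501.815 = 0.1113 → 11.13%.

11.13 mass %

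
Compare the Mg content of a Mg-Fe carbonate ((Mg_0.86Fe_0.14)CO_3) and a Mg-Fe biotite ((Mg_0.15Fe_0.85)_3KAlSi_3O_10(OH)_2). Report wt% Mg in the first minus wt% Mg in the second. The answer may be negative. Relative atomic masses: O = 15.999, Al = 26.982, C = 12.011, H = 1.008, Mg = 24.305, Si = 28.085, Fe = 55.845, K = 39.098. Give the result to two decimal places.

Mg in (Mg_0.86Fe_0.14)CO_3: molar mass 88.729 g/mol; 0.86×24.305 = 20.902 g → 23.56 wt%.
Mg in (Mg_0.15Fe_0.85)_3KAlSi_3O_10(OH)_2: molar mass 497.681 g/mol; 0.45×24.305 = 10.937 g → 2.20 wt%.
Difference = 23.56 − 2.20 = 21.36 percentage points.

21.36 percentage points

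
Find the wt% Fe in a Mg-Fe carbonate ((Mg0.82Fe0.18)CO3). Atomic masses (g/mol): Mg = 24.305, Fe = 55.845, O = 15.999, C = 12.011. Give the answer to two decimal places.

11.17 weight percent

Formula mass = 0.82×24.305 + 0.18×55.845 + 1×12.011 + 3×15.999 = 89.990 g/mol, of which 10.052 g is Fe.
So Fe makes up 10.052/89.990 = 0.1117 of the mass, i.e. 11.17%.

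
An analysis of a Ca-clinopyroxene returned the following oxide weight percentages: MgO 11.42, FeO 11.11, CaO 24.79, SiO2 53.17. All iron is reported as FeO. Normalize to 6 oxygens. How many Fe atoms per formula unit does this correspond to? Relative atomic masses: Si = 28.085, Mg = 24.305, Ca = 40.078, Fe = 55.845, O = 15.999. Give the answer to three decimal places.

0.350 Fe apfu

11.42 wt% MgO ÷ 40.304 g/mol = 0.28335 mol, giving 0.28335 Mg and 0.28335 O.
11.11 wt% FeO ÷ 71.844 g/mol = 0.15464 mol, giving 0.15464 Fe and 0.15464 O.
24.79 wt% CaO ÷ 56.077 g/mol = 0.44207 mol, giving 0.44207 Ca and 0.44207 O.
53.17 wt% SiO2 ÷ 60.083 g/mol = 0.88494 mol, giving 0.88494 Si and 1.76988 O.
Oxygen sums to 2.64994; scaling by 6/2.64994 = 2.26420 puts the formula on 6 O.
Fe: 0.15464 × 2.26420 = 0.350 atoms per formula unit.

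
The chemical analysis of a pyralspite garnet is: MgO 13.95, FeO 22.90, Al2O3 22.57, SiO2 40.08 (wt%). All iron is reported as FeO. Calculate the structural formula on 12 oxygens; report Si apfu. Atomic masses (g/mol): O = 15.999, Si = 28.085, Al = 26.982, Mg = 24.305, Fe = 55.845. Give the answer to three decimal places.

3.006 Si apfu

MgO (M=40.304): mol = 0.34612; Mg = 0.34612, O = 0.34612.
FeO (M=71.844): mol = 0.31875; Fe = 0.31875, O = 0.31875.
Al2O3 (M=101.961): mol = 0.22136; Al = 0.44272, O = 0.66408.
SiO2 (M=60.083): mol = 0.66708; Si = 0.66708, O = 1.33416.
ΣO = 2.66311; factor = 12/ΣO = 4.50601.
Si apfu = 0.66708 × 4.50601 = 3.006.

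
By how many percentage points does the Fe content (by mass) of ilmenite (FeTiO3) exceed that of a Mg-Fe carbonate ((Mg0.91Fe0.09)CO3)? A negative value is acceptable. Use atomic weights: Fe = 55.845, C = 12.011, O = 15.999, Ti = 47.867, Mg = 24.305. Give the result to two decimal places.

M(FeTiO3) = 151.709 g/mol, so wt% Fe = 55.845/151.709 × 100 = 36.81%.
M((Mg0.91Fe0.09)CO3) = 87.152 g/mol, so wt% Fe = 5.026/87.152 × 100 = 5.77%.
36.81 − 5.77 = 31.04 pp.

31.04 percentage points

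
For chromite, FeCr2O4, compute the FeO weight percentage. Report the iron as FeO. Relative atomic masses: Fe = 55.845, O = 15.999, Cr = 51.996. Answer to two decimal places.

32.10 wt%

M(FeCr2O4) = 223.833 g/mol; M(FeO) = 71.844 g/mol.
Moles FeO per formula unit = 1 Fe ÷ 1 = 1.0000.
FeO fraction = (1.0000 × 71.844) / 223.833 = 71.844/223.833 = 0.3210.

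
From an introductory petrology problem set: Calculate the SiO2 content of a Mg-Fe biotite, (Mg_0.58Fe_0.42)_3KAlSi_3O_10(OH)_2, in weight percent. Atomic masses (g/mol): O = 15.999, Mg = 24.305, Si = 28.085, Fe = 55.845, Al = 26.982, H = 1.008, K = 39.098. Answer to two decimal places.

Formula mass = 456.994 g/mol.
3 Si → 3.0000 mol SiO2 per formula unit; M(SiO2) = 60.083, so SiO2 mass = 180.249 g.
180.249/456.994 × 100 = 39.44 wt%.

39.44 wt%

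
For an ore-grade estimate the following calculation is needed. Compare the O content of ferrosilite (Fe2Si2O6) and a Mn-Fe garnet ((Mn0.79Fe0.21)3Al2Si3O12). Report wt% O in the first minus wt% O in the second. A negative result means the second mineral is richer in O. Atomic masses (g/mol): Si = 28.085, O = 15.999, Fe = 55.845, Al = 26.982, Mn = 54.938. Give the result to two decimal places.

M(Fe2Si2O6) = 263.854 g/mol, so wt% O = 95.994/263.854 × 100 = 36.38%.
M((Mn0.79Fe0.21)3Al2Si3O12) = 495.592 g/mol, so wt% O = 191.988/495.592 × 100 = 38.74%.
36.38 − 38.74 = -2.36 pp.

-2.36 percentage points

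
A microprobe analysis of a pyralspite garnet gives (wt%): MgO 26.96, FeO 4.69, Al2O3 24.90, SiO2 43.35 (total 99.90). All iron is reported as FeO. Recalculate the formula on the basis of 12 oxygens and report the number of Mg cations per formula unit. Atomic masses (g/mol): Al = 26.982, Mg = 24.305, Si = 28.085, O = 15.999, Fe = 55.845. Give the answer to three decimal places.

2.759 Mg apfu

MgO: 26.96/40.304 = 0.66892 mol → 0.66892 mol Mg, 0.66892 mol O.
FeO: 4.69/71.844 = 0.06528 mol → 0.06528 mol Fe, 0.06528 mol O.
Al2O3: 24.90/101.961 = 0.24421 mol → 0.48842 mol Al, 0.73263 mol O.
SiO2: 43.35/60.083 = 0.72150 mol → 0.72150 mol Si, 1.44300 mol O.
Total oxygen = 2.90983 mol. Normalization factor = 12/2.90983 = 4.12395.
Mg per 12 O = 0.66892 × 4.12395 = 2.759.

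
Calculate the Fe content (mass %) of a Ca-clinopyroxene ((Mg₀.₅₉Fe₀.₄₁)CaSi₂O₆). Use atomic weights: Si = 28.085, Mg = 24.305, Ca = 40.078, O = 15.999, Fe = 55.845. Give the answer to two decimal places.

9.98 mass %

M((Mg₀.₅₉Fe₀.₄₁)CaSi₂O₆) = 229.478 g/mol.
Fe contributes 0.41 × 55.845 = 22.896 g per mole.
22.896/229.478 = 0.0998 → 9.98%.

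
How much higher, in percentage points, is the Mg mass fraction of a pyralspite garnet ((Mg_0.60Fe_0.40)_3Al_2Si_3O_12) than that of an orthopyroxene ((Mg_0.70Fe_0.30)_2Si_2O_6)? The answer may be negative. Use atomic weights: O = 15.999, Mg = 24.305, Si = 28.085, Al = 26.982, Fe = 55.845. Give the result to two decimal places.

-5.57 percentage points

First mineral: 43.749 g Mg in 440.970 g formula = 9.92 wt% Mg.
Second mineral: 34.027 g Mg in 219.698 g formula = 15.49 wt% Mg.
9.92% − 15.49% gives a difference of -5.57 percentage points.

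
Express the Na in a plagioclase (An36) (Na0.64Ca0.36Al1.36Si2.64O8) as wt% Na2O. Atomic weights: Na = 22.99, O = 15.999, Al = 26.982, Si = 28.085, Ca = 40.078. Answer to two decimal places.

7.40 wt%

M(Na0.64Ca0.36Al1.36Si2.64O8) = 267.974 g/mol; M(Na2O) = 61.979 g/mol.
Moles Na2O per formula unit = 0.64 Na ÷ 2 = 0.3200.
Na2O fraction = (0.3200 × 61.979) / 267.974 = 19.833/267.974 = 0.0740.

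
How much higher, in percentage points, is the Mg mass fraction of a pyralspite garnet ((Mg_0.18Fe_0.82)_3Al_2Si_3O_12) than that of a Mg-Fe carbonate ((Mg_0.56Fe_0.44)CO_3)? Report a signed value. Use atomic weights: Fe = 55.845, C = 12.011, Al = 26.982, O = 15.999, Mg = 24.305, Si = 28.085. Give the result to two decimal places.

M((Mg_0.18Fe_0.82)_3Al_2Si_3O_12) = 480.710 g/mol, so wt% Mg = 13.125/480.710 × 100 = 2.73%.
M((Mg_0.56Fe_0.44)CO_3) = 98.191 g/mol, so wt% Mg = 13.611/98.191 × 100 = 13.86%.
2.73 − 13.86 = -11.13 pp.

-11.13 percentage points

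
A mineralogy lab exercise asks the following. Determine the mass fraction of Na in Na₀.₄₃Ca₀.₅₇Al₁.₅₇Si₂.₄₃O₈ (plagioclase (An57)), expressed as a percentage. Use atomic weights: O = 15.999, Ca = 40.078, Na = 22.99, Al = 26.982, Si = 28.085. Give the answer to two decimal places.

M(Na₀.₄₃Ca₀.₅₇Al₁.₅₇Si₂.₄₃O₈) = 271.330 g/mol.
Na contributes 0.43 × 22.99 = 9.886 g per mole.
9.886/271.330 = 0.0364 → 3.64%.

3.64 wt%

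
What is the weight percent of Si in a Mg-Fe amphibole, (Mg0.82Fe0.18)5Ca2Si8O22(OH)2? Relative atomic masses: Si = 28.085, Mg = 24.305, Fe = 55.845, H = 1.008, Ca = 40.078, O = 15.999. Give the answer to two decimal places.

Formula mass = 4.10×24.305 + 0.90×55.845 + 2×40.078 + 8×28.085 + 24×15.999 + 2×1.008 = 840.739 g/mol, of which 224.680 g is Si.
So Si makes up 224.680/840.739 = 0.2672 of the mass, i.e. 26.72%.

26.72 mass %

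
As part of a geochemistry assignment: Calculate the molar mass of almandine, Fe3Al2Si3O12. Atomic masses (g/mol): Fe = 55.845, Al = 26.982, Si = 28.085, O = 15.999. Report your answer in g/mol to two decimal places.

The formula mass is the sum 3·55.845 + 2·26.982 + 3·28.085 + 12·15.999.

497.74 g/mol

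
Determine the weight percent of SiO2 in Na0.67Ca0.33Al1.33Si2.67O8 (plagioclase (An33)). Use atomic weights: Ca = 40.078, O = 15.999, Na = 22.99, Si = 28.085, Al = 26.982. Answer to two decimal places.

59.97 wt%

Formula mass = 267.494 g/mol.
2.67 Si → 2.6700 mol SiO2 per formula unit; M(SiO2) = 60.083, so SiO2 mass = 160.422 g.
160.422/267.494 × 100 = 59.97 wt%.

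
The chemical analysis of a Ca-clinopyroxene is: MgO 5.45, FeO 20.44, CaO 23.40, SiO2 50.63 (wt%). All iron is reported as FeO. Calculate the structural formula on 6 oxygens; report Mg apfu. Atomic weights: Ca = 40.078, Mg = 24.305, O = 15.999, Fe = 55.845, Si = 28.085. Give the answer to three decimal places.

0.322 Mg apfu

MgO (M=40.304): mol = 0.13522; Mg = 0.13522, O = 0.13522.
FeO (M=71.844): mol = 0.28451; Fe = 0.28451, O = 0.28451.
CaO (M=56.077): mol = 0.41728; Ca = 0.41728, O = 0.41728.
SiO2 (M=60.083): mol = 0.84267; Si = 0.84267, O = 1.68534.
ΣO = 2.52235; factor = 6/ΣO = 2.37873.
Mg apfu = 0.13522 × 2.37873 = 0.322.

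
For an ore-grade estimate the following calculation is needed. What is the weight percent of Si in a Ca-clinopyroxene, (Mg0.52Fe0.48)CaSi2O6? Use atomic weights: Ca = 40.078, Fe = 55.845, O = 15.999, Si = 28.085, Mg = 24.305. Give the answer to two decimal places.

24.24 mass %

M((Mg0.52Fe0.48)CaSi2O6) = 231.686 g/mol.
Si contributes 2 × 28.085 = 56.170 g per mole.
56.170/231.686 = 0.2424 → 24.24%.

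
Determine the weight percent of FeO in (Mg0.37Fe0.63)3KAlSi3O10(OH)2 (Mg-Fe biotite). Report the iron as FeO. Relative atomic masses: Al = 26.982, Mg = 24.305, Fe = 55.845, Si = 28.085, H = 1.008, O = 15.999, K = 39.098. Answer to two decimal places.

28.47 wt%

Formula mass = 476.865 g/mol.
1.89 Fe → 1.8900 mol FeO per formula unit; M(FeO) = 71.844, so FeO mass = 135.785 g.
135.785/476.865 × 100 = 28.47 wt%.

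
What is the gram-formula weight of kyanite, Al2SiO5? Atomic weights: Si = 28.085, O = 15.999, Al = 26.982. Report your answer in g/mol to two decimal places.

162.04 g/mol

Al: 2 × 26.982 = 53.9640
Si: 1 × 28.085 = 28.0850
O: 5 × 15.999 = 79.9950
Summing the contributions gives the formula mass.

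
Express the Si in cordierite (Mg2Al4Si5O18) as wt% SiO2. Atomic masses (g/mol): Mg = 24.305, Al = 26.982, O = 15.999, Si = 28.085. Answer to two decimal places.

M(Mg2Al4Si5O18) = 584.945 g/mol; M(SiO2) = 60.083 g/mol.
Moles SiO2 per formula unit = 5 Si ÷ 1 = 5.0000.
SiO2 fraction = (5.0000 × 60.083) / 584.945 = 300.415/584.945 = 0.5136.

51.36 wt%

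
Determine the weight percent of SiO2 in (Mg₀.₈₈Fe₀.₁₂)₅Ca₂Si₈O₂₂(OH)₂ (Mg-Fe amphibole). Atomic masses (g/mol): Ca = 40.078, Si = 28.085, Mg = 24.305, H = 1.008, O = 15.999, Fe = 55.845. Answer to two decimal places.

57.82 wt%

M((Mg₀.₈₈Fe₀.₁₂)₅Ca₂Si₈O₂₂(OH)₂) = 831.277 g/mol; M(SiO2) = 60.083 g/mol.
Moles SiO2 per formula unit = 8 Si ÷ 1 = 8.0000.
SiO2 fraction = (8.0000 × 60.083) / 831.277 = 480.664/831.277 = 0.5782.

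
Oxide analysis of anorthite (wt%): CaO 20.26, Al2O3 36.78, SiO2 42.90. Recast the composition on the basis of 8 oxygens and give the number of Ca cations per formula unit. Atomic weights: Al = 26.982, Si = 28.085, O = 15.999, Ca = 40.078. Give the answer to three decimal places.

CaO (M=56.077): mol = 0.36129; Ca = 0.36129, O = 0.36129.
Al2O3 (M=101.961): mol = 0.36073; Al = 0.72146, O = 1.08219.
SiO2 (M=60.083): mol = 0.71401; Si = 0.71401, O = 1.42802.
ΣO = 2.87150; factor = 8/ΣO = 2.78600.
Ca apfu = 0.36129 × 2.78600 = 1.007.

1.007 Ca apfu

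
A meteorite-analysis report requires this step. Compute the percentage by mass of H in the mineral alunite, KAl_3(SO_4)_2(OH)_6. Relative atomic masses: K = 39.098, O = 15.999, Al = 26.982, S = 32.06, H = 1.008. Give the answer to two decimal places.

Formula mass = 1·39.098 + 3·26.982 + 2·32.06 + 14·15.999 + 6·1.008 = 414.198 g/mol, of which 6.048 g is H.
So H makes up 6.048/414.198 = 0.0146 of the mass, i.e. 1.46%.

1.46 weight percent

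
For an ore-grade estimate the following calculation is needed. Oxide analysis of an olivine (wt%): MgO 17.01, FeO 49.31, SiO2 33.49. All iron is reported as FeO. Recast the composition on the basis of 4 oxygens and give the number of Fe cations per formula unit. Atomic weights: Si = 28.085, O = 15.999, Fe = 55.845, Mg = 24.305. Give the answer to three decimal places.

1.235 Fe apfu

17.01 wt% MgO ÷ 40.304 g/mol = 0.42204 mol, giving 0.42204 Mg and 0.42204 O.
49.31 wt% FeO ÷ 71.844 g/mol = 0.68635 mol, giving 0.68635 Fe and 0.68635 O.
33.49 wt% SiO2 ÷ 60.083 g/mol = 0.55740 mol, giving 0.55740 Si and 1.11480 O.
Oxygen sums to 2.22319; scaling by 4/2.22319 = 1.79922 puts the formula on 4 O.
Fe: 0.68635 × 1.79922 = 1.235 atoms per formula unit.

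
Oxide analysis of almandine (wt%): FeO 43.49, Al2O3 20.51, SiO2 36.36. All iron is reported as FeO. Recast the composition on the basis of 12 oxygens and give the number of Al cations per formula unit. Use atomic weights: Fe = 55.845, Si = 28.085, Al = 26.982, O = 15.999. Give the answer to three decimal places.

FeO: 43.49/71.844 = 0.60534 mol → 0.60534 mol Fe, 0.60534 mol O.
Al2O3: 20.51/101.961 = 0.20116 mol → 0.40232 mol Al, 0.60348 mol O.
SiO2: 36.36/60.083 = 0.60516 mol → 0.60516 mol Si, 1.21032 mol O.
Total oxygen = 2.41914 mol. Normalization factor = 12/2.41914 = 4.96044.
Al per 12 O = 0.40232 × 4.96044 = 1.996.

1.996 Al apfu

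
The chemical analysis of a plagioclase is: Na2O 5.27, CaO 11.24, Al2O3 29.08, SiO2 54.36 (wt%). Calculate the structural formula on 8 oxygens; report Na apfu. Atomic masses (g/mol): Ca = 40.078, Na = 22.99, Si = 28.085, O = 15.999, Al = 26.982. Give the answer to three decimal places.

5.27 wt% Na2O ÷ 61.979 g/mol = 0.08503 mol, giving 0.17006 Na and 0.08503 O.
11.24 wt% CaO ÷ 56.077 g/mol = 0.20044 mol, giving 0.20044 Ca and 0.20044 O.
29.08 wt% Al2O3 ÷ 101.961 g/mol = 0.28521 mol, giving 0.57042 Al and 0.85563 O.
54.36 wt% SiO2 ÷ 60.083 g/mol = 0.90475 mol, giving 0.90475 Si and 1.80950 O.
Oxygen sums to 2.95060; scaling by 8/2.95060 = 2.71131 puts the formula on 8 O.
Na: 0.17006 × 2.71131 = 0.461 atoms per formula unit.

0.461 Na apfu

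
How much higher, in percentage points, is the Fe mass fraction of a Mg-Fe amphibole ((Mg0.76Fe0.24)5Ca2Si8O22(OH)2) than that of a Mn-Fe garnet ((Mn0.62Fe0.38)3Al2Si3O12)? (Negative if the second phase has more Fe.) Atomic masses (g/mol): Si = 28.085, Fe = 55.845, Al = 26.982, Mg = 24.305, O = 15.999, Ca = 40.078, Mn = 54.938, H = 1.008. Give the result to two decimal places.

M((Mg0.76Fe0.24)5Ca2Si8O22(OH)2) = 850.201 g/mol, so wt% Fe = 67.014/850.201 × 100 = 7.88%.
M((Mn0.62Fe0.38)3Al2Si3O12) = 496.055 g/mol, so wt% Fe = 63.663/496.055 × 100 = 12.83%.
7.88 − 12.83 = -4.95 pp.

-4.95 percentage points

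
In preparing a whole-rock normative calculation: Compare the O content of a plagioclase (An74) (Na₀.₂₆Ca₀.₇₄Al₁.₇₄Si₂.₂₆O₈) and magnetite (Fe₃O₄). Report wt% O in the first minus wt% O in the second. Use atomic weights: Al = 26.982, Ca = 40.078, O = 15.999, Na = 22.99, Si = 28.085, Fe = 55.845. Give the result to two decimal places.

M(Na₀.₂₆Ca₀.₇₄Al₁.₇₄Si₂.₂₆O₈) = 274.048 g/mol, so wt% O = 127.992/274.048 × 100 = 46.70%.
M(Fe₃O₄) = 231.531 g/mol, so wt% O = 63.996/231.531 × 100 = 27.64%.
46.70 − 27.64 = 19.06 pp.

19.06 percentage points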